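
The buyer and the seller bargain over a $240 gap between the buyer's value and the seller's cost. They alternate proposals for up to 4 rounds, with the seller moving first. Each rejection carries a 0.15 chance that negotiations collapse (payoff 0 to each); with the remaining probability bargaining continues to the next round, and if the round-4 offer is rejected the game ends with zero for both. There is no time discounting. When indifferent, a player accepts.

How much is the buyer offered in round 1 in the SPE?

By backward induction:
Round 4 (the buyer proposes): rejection yields 0 for the seller; the buyer offers 0 and keeps 240.
Round 3 (the seller proposes): rejecting gives the buyer an expected 0.85 × 240 = 204. The seller offers 204 and keeps 240 − 204 = 36.
Round 2 (the buyer proposes): rejecting gives the seller an expected 0.85 × 36 = 30.6; the buyer offers that and keeps 209.4.
Round 1 (the seller proposes): rejecting gives the buyer an expected 0.85 × 209.4 = 177.99, so the seller offers 177.99, keeping 62.01.

177.99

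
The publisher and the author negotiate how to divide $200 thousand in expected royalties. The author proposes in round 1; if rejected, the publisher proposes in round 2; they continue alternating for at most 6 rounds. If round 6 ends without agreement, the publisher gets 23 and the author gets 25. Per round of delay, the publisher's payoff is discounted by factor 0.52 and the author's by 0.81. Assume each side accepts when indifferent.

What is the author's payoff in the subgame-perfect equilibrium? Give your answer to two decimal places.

Round 6 (the publisher proposes): the author gets 25 if talks fail, so the publisher offers 25 and keeps 175.
Round 5 (the author proposes): the publisher can get 175 next round, worth 0.52 × 175 = 91 now. The author offers 91 and keeps 200 − 91 = 109.
Round 4 (the publisher proposes): the author can get 109 next round, worth 0.81 × 109 = 88.29 now; the publisher offers that and keeps 111.71.
Round 3 (the author proposes): the publisher can get 111.71 next round, worth 0.52 × 111.71 = 58.0892 now, so the author offers 58.0892, keeping 141.9108.
Round 2 (the publisher proposes): the author can get 141.9108 next round, worth 0.81 × 141.9108 = 114.947748 now, so the publisher offers 114.947748, keeping 85.052252.
Round 1 (the author proposes): the publisher can get 85.052252 next round, worth 0.52 × 85.052252 = 44.22717104 now, so the author offers 44.22717104, keeping 155.77282896.

155.77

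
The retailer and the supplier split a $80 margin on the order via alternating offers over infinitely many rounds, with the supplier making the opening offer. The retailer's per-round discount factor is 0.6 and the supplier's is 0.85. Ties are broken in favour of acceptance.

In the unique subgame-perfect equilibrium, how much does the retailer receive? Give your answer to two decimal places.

14.69

Let x be the supplier's share when the supplier proposes and y be the retailer's share when the retailer proposes.
The retailer accepts iff offered ≥ 0.6·y, so x = 80 − 0.6y. Symmetrically y = 80 − 0.85x.
Substituting: x = 80 − 0.6(80 − 0.85x), giving x(1 − 0.85·0.6) = 80(1 − 0.6).
So x = 80 × 0.4 / 0.49 ≈ 65.3061, and the retailer receives 80 − x ≈ 14.6939.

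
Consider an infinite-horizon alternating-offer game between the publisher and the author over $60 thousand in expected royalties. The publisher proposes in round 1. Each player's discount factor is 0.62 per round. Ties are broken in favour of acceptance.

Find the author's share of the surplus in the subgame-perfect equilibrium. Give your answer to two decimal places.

When the publisher proposes, the author accepts any offer worth at least 0.62 times what the author would get by proposing next round; and vice versa.
This gives x = 60 − 0.62y and y = 60 − 0.62x, where x and y are each side's share when it proposes.
Hence (1 − 0.62·0.62)x = 60(1 − 0.62), i.e. 0.6156·x = 22.8.
x ≈ 37.0370; the author's share is 60 − x ≈ 22.9630.

22.96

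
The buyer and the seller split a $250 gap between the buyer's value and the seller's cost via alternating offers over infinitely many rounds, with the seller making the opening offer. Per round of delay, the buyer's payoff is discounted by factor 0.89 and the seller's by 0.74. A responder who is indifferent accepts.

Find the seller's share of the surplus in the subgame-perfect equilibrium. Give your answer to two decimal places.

When the seller proposes, the buyer accepts any offer worth at least 0.89 times what the buyer would get by proposing next round; and vice versa.
This gives x = 250 − 0.89y and y = 250 − 0.74x, where x and y are each side's share when it proposes.
Hence (1 − 0.89·0.74)x = 250(1 − 0.89), i.e. 0.3414·x = 27.5.
x ≈ 80.5507; the buyer's share is 250 − x ≈ 169.4493.

80.55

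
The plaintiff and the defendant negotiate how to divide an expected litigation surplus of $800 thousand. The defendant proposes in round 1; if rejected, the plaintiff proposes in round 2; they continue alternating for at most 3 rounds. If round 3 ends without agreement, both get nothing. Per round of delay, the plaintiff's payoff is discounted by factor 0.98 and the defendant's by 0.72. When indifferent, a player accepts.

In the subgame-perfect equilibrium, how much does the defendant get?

580.48

Solve by backward induction from round 3.
Round 3 (the defendant proposes): the plaintiff will accept anything ≥ 0, so the defendant offers 0 and keeps 800.
Round 2 (the plaintiff proposes): the defendant can get 800 next round, worth 0.72 × 800 = 576 now. The plaintiff offers 576 and keeps 800 − 576 = 224.
Round 1 (the defendant proposes): the plaintiff can get 224 next round, worth 0.98 × 224 = 219.52 now. The defendant offers 219.52 and keeps 800 − 219.52 = 580.48.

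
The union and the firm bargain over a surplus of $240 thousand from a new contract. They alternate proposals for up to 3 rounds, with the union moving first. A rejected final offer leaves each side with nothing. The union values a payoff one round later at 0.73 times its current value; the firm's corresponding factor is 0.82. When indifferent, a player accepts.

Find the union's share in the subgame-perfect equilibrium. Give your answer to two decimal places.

186.86

Round 3 (the union proposes): rejection yields 0 for the firm; the union offers 0 and keeps 240.
Round 2 (the firm proposes): the union can get 240 next round, worth 0.73 × 240 = 175.2 now; the firm offers that and keeps 64.8.
Round 1 (the union proposes): the firm can get 64.8 next round, worth 0.82 × 64.8 = 53.136 now; the union offers that and keeps 186.864.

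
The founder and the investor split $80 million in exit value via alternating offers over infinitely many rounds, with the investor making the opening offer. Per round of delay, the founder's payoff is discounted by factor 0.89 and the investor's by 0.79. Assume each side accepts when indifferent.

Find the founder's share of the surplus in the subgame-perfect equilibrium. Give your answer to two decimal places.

When the investor proposes, the founder accepts any offer worth at least 0.89 times what the founder would get by proposing next round; and vice versa.
This gives x = 80 − 0.89y and y = 80 − 0.79x, where x and y are each side's share when it proposes.
Hence (1 − 0.89·0.79)x = 80(1 − 0.89), i.e. 0.2969·x = 8.8.
x ≈ 29.6396; the founder's share is 80 − x ≈ 50.3604.

50.36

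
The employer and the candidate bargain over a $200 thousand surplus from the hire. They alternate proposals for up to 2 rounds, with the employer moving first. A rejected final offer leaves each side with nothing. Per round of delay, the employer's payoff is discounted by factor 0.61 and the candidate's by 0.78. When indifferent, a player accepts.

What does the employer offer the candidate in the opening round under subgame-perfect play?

156

Round 2 (the candidate proposes): the employer will accept anything ≥ 0, so the candidate offers 0 and keeps 200.
Round 1 (the employer proposes): the candidate can get 200 next round, worth 0.78 × 200 = 156 now, so the employer offers 156, keeping 44.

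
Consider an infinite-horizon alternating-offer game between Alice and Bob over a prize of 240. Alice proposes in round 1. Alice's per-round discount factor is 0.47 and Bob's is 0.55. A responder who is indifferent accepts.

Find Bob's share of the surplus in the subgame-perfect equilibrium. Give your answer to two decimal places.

Let x be Alice's share when Alice proposes and y be Bob's share when Bob proposes.
Bob accepts iff offered ≥ 0.55·y, so x = 240 − 0.55y. Symmetrically y = 240 − 0.47x.
Substituting: x = 240 − 0.55(240 − 0.47x), giving x(1 − 0.47·0.55) = 240(1 − 0.55).
So x = 240 × 0.45 / 0.7415 ≈ 145.6507, and Bob receives 240 − x ≈ 94.3493.

94.35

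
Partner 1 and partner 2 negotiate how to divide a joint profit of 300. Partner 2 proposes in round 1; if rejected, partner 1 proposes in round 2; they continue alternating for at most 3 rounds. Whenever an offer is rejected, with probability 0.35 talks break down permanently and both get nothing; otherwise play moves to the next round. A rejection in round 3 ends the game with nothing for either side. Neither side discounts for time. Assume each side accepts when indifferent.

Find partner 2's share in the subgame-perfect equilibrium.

Round 3 (partner 2 proposes): rejection yields 0 for partner 1; partner 2 offers 0 and keeps 300.
Round 2 (partner 1 proposes): rejecting gives partner 2 an expected 0.65 × 300 = 195, so partner 1 offers 195, keeping 105.
Round 1 (partner 2 proposes): rejecting gives partner 1 an expected 0.65 × 105 = 68.25. Partner 2 offers 68.25 and keeps 300 − 68.25 = 231.75.

231.75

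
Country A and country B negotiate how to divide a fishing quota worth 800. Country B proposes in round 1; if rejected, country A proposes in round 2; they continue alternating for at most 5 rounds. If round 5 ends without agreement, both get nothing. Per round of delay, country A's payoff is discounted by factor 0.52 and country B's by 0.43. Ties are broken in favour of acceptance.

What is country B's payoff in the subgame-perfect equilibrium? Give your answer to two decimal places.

509.86

Round 5 (country B proposes): country A will accept anything ≥ 0, so country B offers 0 and keeps 800.
Round 4 (country A proposes): country B can get 800 next round, worth 0.43 × 800 = 344 now, so country A offers 344, keeping 456.
Round 3 (country B proposes): country A can get 456 next round, worth 0.52 × 456 = 237.12 now; country B offers that and keeps 562.88.
Round 2 (country A proposes): country B can get 562.88 next round, worth 0.43 × 562.88 = 242.0384 now, so country A offers 242.0384, keeping 557.9616.
Round 1 (country B proposes): country A can get 557.9616 next round, worth 0.52 × 557.9616 = 290.140032 now. Country B offers 290.140032 and keeps 800 − 290.140032 = 509.859968.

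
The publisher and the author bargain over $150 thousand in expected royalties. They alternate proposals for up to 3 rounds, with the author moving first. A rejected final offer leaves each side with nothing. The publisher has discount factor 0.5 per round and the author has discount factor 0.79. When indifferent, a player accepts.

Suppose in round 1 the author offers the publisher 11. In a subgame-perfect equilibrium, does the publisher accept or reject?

Round 3 (the author proposes): the publisher will accept anything ≥ 0, so the author offers 0 and keeps 150.
Round 2 (the publisher proposes): the author can get 150 next round, worth 0.79 × 150 = 118.5 now; the publisher offers that and keeps 31.5.
So by rejecting in round 1, the publisher gets 31.5 next round, worth 0.5 × 31.5 = 15.75 now.
Offer 11 < 15.75, so the publisher rejects.

Reject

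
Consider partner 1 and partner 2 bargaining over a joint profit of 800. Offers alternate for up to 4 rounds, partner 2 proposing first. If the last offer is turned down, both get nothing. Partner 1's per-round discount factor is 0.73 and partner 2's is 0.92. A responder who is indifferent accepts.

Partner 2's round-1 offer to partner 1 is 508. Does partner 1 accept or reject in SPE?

Round 4 (partner 1 proposes): partner 2 will accept anything ≥ 0, so partner 1 offers 0 and keeps 800.
Round 3 (partner 2 proposes): partner 1 can get 800 next round, worth 0.73 × 800 = 584 now; partner 2 offers that and keeps 216.
Round 2 (partner 1 proposes): partner 2 can get 216 next round, worth 0.92 × 216 = 198.72 now, so partner 1 offers 198.72, keeping 601.28.
So by rejecting in round 1, partner 1 gets 601.28 next round, worth 0.73 × 601.28 = 438.9344 now.
Offer 508 ≥ 438.9344, so partner 1 accepts.

Accept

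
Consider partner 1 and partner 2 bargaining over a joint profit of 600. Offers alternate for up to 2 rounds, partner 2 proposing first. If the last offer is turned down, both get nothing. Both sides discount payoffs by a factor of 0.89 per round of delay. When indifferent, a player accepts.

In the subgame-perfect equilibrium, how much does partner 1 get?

Round 2 (partner 1 proposes): rejection yields 0 for partner 2; partner 1 offers 0 and keeps 600.
Round 1 (partner 2 proposes): partner 1 can get 600 next round, worth 0.89 × 600 = 534 now. Partner 2 offers 534 and keeps 600 − 534 = 66.

534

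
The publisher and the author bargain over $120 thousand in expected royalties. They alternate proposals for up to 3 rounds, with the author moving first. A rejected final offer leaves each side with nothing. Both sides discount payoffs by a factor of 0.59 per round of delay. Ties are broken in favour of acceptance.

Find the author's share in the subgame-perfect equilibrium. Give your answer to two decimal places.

Round 3 (the author proposes): rejection yields 0 for the publisher; the author offers 0 and keeps 120.
Round 2 (the publisher proposes): the author can get 120 next round, worth 0.59 × 120 = 70.8 now; the publisher offers that and keeps 49.2.
Round 1 (the author proposes): the publisher can get 49.2 next round, worth 0.59 × 49.2 = 29.028 now. The author offers 29.028 and keeps 120 − 29.028 = 90.972.

90.97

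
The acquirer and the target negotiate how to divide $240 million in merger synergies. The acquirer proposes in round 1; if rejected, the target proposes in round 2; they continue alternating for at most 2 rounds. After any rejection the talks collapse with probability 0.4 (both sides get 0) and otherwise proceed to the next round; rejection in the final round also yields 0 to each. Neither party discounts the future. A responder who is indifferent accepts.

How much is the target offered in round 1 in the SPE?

144

Round 2 (the target proposes): the acquirer will accept anything ≥ 0, so the target offers 0 and keeps 240.
Round 1 (the acquirer proposes): rejecting gives the target an expected 0.6 × 240 = 144, so the acquirer offers 144, keeping 96.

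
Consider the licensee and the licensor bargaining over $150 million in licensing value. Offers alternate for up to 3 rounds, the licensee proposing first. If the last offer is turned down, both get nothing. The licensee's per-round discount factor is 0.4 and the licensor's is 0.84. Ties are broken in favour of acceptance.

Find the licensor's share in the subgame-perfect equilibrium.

75.6

By backward induction:
Round 3 (the licensee proposes): the licensor will accept anything ≥ 0, so the licensee offers 0 and keeps 150.
Round 2 (the licensor proposes): the licensee can get 150 next round, worth 0.4 × 150 = 60 now. The licensor offers 60 and keeps 150 − 60 = 90.
Round 1 (the licensee proposes): the licensor can get 90 next round, worth 0.84 × 90 = 75.6 now; the licensee offers that and keeps 74.4.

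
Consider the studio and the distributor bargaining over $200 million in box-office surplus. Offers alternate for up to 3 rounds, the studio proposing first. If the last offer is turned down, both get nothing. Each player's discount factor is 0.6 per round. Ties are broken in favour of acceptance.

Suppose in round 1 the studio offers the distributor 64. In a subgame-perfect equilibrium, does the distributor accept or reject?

Accept

Work out the distributor's continuation value if the offer is rejected.
Round 3 (the studio proposes): rejection yields 0 for the distributor; the studio offers 0 and keeps 200.
Round 2 (the distributor proposes): the studio can get 200 next round, worth 0.6 × 200 = 120 now. The distributor offers 120 and keeps 200 − 120 = 80.
So by rejecting in round 1, the distributor gets 80 next round, worth 0.6 × 80 = 48 now.
Offer 64 ≥ 48, so the distributor accepts.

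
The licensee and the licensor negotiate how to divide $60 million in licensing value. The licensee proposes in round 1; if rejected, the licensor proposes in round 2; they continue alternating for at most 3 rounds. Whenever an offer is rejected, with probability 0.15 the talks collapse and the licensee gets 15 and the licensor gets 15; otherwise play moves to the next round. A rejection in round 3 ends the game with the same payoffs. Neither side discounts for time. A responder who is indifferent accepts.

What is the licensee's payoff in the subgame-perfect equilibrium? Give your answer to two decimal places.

By backward induction:
Round 3 (the licensee proposes): the licensor gets 15 if talks fail, so the licensee offers 15 and keeps 45.
Round 2 (the licensor proposes): rejecting gives the licensee an expected 0.85 × 45 + 0.15 × 15 = 40.5. The licensor offers 40.5 and keeps 60 − 40.5 = 19.5.
Round 1 (the licensee proposes): rejecting gives the licensor an expected 0.85 × 19.5 + 0.15 × 15 = 18.825. The licensee offers 18.825 and keeps 60 − 18.825 = 41.175.

41.18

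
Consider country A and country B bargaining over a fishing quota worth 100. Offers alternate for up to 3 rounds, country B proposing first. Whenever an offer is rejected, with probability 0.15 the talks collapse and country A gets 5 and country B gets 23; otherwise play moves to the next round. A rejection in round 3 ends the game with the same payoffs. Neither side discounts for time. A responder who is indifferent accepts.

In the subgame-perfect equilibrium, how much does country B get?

85.82

Round 3 (country B proposes): country A gets 5 if talks fail, so country B offers 5 and keeps 95.
Round 2 (country A proposes): rejecting gives country B an expected 0.85 × 95 + 0.15 × 23 = 84.2, so country A offers 84.2, keeping 15.8.
Round 1 (country B proposes): rejecting gives country A an expected 0.85 × 15.8 + 0.15 × 5 = 14.18, so country B offers 14.18, keeping 85.82.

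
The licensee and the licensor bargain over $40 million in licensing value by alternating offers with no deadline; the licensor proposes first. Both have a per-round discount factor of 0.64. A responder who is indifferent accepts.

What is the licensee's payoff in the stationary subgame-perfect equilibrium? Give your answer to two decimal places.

15.61

Let x be the licensor's share when the licensor proposes and y be the licensee's share when the licensee proposes.
The licensee accepts iff offered ≥ 0.64·y, so x = 40 − 0.64y. Symmetrically y = 40 − 0.64x.
Substituting: x = 40 − 0.64(40 − 0.64x), giving x(1 − 0.64·0.64) = 40(1 − 0.64).
So x = 40 × 0.36 / 0.5904 ≈ 24.3902, and the licensee receives 40 − x ≈ 15.6098.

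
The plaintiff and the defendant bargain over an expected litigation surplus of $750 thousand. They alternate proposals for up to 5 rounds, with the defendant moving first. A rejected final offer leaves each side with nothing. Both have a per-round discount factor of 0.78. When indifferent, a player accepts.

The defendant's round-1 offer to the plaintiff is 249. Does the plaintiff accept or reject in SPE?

Work out the plaintiff's continuation value if the offer is rejected.
Round 5 (the defendant proposes): rejection yields 0 for the plaintiff; the defendant offers 0 and keeps 750.
Round 4 (the plaintiff proposes): the defendant can get 750 next round, worth 0.78 × 750 = 585 now. The plaintiff offers 585 and keeps 750 − 585 = 165.
Round 3 (the defendant proposes): the plaintiff can get 165 next round, worth 0.78 × 165 = 128.7 now, so the defendant offers 128.7, keeping 621.3.
Round 2 (the plaintiff proposes): the defendant can get 621.3 next round, worth 0.78 × 621.3 = 484.614 now, so the plaintiff offers 484.614, keeping 265.386.
So by rejecting in round 1, the plaintiff gets 265.386 next round, worth 0.78 × 265.386 = 207.00108 now.
Offer 249 ≥ 207.00108, so the plaintiff accepts.

Accept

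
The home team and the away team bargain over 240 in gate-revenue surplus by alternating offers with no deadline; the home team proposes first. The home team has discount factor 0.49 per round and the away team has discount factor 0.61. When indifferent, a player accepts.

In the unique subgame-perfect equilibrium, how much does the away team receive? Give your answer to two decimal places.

106.50

In a stationary SPE each proposer offers the other exactly their discounted continuation value.
If the home team keeps x when proposing and the away team keeps y when proposing, then x = 240 − 0.61y and y = 240 − 0.49x.
Solving: x = 240(1 − 0.61) / (1 − 0.49·0.61) = 93.6 / 0.7011 ≈ 133.5045.
The away team gets 240 − 133.5045 ≈ 106.4955.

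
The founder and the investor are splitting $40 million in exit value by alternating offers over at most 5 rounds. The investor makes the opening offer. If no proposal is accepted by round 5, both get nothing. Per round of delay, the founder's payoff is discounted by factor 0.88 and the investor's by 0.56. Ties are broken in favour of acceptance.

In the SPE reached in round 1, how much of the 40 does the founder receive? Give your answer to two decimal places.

23.12

Round 5 (the investor proposes): the founder will accept anything ≥ 0, so the investor offers 0 and keeps 40.
Round 4 (the founder proposes): the investor can get 40 next round, worth 0.56 × 40 = 22.4 now; the founder offers that and keeps 17.6.
Round 3 (the investor proposes): the founder can get 17.6 next round, worth 0.88 × 17.6 = 15.488 now; the investor offers that and keeps 24.512.
Round 2 (the founder proposes): the investor can get 24.512 next round, worth 0.56 × 24.512 = 13.72672 now. The founder offers 13.72672 and keeps 40 − 13.72672 = 26.27328.
Round 1 (the investor proposes): the founder can get 26.27328 next round, worth 0.88 × 26.27328 = 23.1204864 now, so the investor offers 23.1204864, keeping 16.8795136.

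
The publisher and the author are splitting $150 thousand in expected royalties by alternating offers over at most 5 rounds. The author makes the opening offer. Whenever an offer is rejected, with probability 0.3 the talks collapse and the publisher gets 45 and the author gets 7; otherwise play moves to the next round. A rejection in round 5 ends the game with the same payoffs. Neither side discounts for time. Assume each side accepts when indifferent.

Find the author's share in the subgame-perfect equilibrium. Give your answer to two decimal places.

By backward induction:
Round 5 (the author proposes): the publisher gets 45 if talks fail, so the author offers 45 and keeps 105.
Round 4 (the publisher proposes): rejecting gives the author an expected 0.7 × 105 + 0.3 × 7 = 75.6. The publisher offers 75.6 and keeps 150 − 75.6 = 74.4.
Round 3 (the author proposes): rejecting gives the publisher an expected 0.7 × 74.4 + 0.3 × 45 = 65.58. The author offers 65.58 and keeps 150 − 65.58 = 84.42.
Round 2 (the publisher proposes): rejecting gives the author an expected 0.7 × 84.42 + 0.3 × 7 = 61.194. The publisher offers 61.194 and keeps 150 − 61.194 = 88.806.
Round 1 (the author proposes): rejecting gives the publisher an expected 0.7 × 88.806 + 0.3 × 45 = 75.6642. The author offers 75.6642 and keeps 150 − 75.6642 = 74.3358.

74.34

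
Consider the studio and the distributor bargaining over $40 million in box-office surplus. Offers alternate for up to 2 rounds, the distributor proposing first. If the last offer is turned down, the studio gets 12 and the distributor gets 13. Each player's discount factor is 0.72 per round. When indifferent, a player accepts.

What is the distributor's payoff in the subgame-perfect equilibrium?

Work backward from the last round.
Round 2 (the studio proposes): the distributor gets 13 if talks fail, so the studio offers 13 and keeps 27.
Round 1 (the distributor proposes): the studio can get 27 next round, worth 0.72 × 27 = 19.44 now, so the distributor offers 19.44, keeping 20.56.

20.56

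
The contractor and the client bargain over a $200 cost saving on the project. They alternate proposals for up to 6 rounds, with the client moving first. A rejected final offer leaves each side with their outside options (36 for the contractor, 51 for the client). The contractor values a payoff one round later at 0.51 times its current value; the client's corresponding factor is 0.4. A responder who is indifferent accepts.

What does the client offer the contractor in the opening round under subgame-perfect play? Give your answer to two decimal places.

76.85

Round 6 (the contractor proposes): the client gets 51 if talks fail, so the contractor offers 51 and keeps 149.
Round 5 (the client proposes): the contractor can get 149 next round, worth 0.51 × 149 = 75.99 now. The client offers 75.99 and keeps 200 − 75.99 = 124.01.
Round 4 (the contractor proposes): the client can get 124.01 next round, worth 0.4 × 124.01 = 49.604 now. The contractor offers 49.604 and keeps 200 − 49.604 = 150.396.
Round 3 (the client proposes): the contractor can get 150.396 next round, worth 0.51 × 150.396 = 76.70196 now, so the client offers 76.70196, keeping 123.29804.
Round 2 (the contractor proposes): the client can get 123.29804 next round, worth 0.4 × 123.29804 = 49.319216 now. The contractor offers 49.319216 and keeps 200 − 49.319216 = 150.680784.
Round 1 (the client proposes): the contractor can get 150.680784 next round, worth 0.51 × 150.680784 = 76.84719984 now, so the client offers 76.84719984, keeping 123.15280016.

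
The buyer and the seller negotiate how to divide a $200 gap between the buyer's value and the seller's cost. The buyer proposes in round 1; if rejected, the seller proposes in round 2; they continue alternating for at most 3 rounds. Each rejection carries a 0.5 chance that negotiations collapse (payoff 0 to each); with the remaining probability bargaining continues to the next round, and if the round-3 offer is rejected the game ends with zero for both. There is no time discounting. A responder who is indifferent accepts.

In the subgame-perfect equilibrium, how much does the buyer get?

Round 3 (the buyer proposes): the seller will accept anything ≥ 0, so the buyer offers 0 and keeps 200.
Round 2 (the seller proposes): rejecting gives the buyer an expected 0.5 × 200 = 100, so the seller offers 100, keeping 100.
Round 1 (the buyer proposes): rejecting gives the seller an expected 0.5 × 100 = 50. The buyer offers 50 and keeps 200 − 50 = 150.

150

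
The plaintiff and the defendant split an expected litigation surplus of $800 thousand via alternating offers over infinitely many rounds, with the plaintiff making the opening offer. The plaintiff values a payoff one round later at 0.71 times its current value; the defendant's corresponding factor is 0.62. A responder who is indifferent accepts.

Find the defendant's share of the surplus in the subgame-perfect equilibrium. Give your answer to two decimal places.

256.95

In a stationary SPE each proposer offers the other exactly their discounted continuation value.
If the plaintiff keeps x when proposing and the defendant keeps y when proposing, then x = 800 − 0.62y and y = 800 − 0.71x.
Solving: x = 800(1 − 0.62) / (1 − 0.71·0.62) = 304 / 0.5598 ≈ 543.0511.
The defendant gets 800 − 543.0511 ≈ 256.9489.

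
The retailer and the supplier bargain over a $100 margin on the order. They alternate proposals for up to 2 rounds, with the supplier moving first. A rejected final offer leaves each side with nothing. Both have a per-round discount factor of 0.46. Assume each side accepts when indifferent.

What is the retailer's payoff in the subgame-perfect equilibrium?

Round 2 (the retailer proposes): the supplier will accept anything ≥ 0, so the retailer offers 0 and keeps 100.
Round 1 (the supplier proposes): the retailer can get 100 next round, worth 0.46 × 100 = 46 now, so the supplier offers 46, keeping 54.

46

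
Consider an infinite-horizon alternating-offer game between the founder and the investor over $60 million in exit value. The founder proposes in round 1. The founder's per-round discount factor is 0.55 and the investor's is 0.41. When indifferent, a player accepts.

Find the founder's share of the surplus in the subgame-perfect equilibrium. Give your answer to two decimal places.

45.71

Let x be the founder's share when the founder proposes and y be the investor's share when the investor proposes.
The investor accepts iff offered ≥ 0.41·y, so x = 60 − 0.41y. Symmetrically y = 60 − 0.55x.
Substituting: x = 60 − 0.41(60 − 0.55x), giving x(1 − 0.55·0.41) = 60(1 − 0.41).
So x = 60 × 0.59 / 0.7745 ≈ 45.7069, and the investor receives 60 − x ≈ 14.2931.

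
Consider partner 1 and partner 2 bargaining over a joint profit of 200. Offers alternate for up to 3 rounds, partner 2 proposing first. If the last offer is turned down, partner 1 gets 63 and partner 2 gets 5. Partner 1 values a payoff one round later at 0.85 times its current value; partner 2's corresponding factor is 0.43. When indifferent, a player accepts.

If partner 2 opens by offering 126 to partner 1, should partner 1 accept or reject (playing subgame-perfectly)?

Accept

Work out partner 1's continuation value if the offer is rejected.
Round 3 (partner 2 proposes): partner 1 gets 63 if talks fail, so partner 2 offers 63 and keeps 137.
Round 2 (partner 1 proposes): partner 2 can get 137 next round, worth 0.43 × 137 = 58.91 now. Partner 1 offers 58.91 and keeps 200 − 58.91 = 141.09.
So by rejecting in round 1, partner 1 gets 141.09 next round, worth 0.85 × 141.09 = 119.9265 now.
Offer 126 ≥ 119.9265, so partner 1 accepts.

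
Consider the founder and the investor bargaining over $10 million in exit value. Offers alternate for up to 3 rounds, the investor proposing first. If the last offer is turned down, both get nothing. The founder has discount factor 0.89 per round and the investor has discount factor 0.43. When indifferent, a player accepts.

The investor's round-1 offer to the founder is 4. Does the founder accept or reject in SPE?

Round 3 (the investor proposes): the founder will accept anything ≥ 0, so the investor offers 0 and keeps 10.
Round 2 (the founder proposes): the investor can get 10 next round, worth 0.43 × 10 = 4.3 now, so the founder offers 4.3, keeping 5.7.
So by rejecting in round 1, the founder gets 5.7 next round, worth 0.89 × 5.7 = 5.073 now.
Offer 4 < 5.073, so the founder rejects.

Reject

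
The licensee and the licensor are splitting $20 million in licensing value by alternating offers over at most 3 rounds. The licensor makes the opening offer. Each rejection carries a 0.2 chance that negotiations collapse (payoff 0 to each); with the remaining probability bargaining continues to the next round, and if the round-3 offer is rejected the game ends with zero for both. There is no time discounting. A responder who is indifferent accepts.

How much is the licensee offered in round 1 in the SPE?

3.2

Round 3 (the licensor proposes): rejection yields 0 for the licensee; the licensor offers 0 and keeps 20.
Round 2 (the licensee proposes): rejecting gives the licensor an expected 0.8 × 20 = 16, so the licensee offers 16, keeping 4.
Round 1 (the licensor proposes): rejecting gives the licensee an expected 0.8 × 4 = 3.2. The licensor offers 3.2 and keeps 20 − 3.2 = 16.8.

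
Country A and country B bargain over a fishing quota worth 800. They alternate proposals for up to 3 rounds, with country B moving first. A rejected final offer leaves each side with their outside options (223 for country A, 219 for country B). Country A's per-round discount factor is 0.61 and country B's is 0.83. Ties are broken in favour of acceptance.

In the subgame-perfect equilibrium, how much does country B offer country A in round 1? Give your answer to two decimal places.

Solve by backward induction from round 3.
Round 3 (country B proposes): country A gets 223 if talks fail, so country B offers 223 and keeps 577.
Round 2 (country A proposes): country B can get 577 next round, worth 0.83 × 577 = 478.91 now; country A offers that and keeps 321.09.
Round 1 (country B proposes): country A can get 321.09 next round, worth 0.61 × 321.09 = 195.8649 now, so country B offers 195.8649, keeping 604.1351.

195.86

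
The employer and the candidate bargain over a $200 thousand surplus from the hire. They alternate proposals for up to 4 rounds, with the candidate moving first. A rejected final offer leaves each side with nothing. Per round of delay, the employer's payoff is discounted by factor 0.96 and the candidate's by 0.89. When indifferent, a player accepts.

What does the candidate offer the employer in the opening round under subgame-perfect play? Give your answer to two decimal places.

185.16

By backward induction:
Round 4 (the employer proposes): rejection yields 0 for the candidate; the employer offers 0 and keeps 200.
Round 3 (the candidate proposes): the employer can get 200 next round, worth 0.96 × 200 = 192 now. The candidate offers 192 and keeps 200 − 192 = 8.
Round 2 (the employer proposes): the candidate can get 8 next round, worth 0.89 × 8 = 7.12 now; the employer offers that and keeps 192.88.
Round 1 (the candidate proposes): the employer can get 192.88 next round, worth 0.96 × 192.88 = 185.1648 now. The candidate offers 185.1648 and keeps 200 − 185.1648 = 14.8352.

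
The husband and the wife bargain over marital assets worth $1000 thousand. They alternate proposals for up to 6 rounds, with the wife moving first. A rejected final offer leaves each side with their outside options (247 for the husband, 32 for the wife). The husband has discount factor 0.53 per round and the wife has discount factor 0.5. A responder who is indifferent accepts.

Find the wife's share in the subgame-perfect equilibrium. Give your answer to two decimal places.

Round 6 (the husband proposes): the wife gets 32 if talks fail, so the husband offers 32 and keeps 968.
Round 5 (the wife proposes): the husband can get 968 next round, worth 0.53 × 968 = 513.04 now. The wife offers 513.04 and keeps 1000 − 513.04 = 486.96.
Round 4 (the husband proposes): the wife can get 486.96 next round, worth 0.5 × 486.96 = 243.48 now. The husband offers 243.48 and keeps 1000 − 243.48 = 756.52.
Round 3 (the wife proposes): the husband can get 756.52 next round, worth 0.53 × 756.52 = 400.9556 now, so the wife offers 400.9556, keeping 599.0444.
Round 2 (the husband proposes): the wife can get 599.0444 next round, worth 0.5 × 599.0444 = 299.5222 now, so the husband offers 299.5222, keeping 700.4778.
Round 1 (the wife proposes): the husband can get 700.4778 next round, worth 0.53 × 700.4778 = 371.253234 now. The wife offers 371.253234 and keeps 1000 − 371.253234 = 628.746766.

628.75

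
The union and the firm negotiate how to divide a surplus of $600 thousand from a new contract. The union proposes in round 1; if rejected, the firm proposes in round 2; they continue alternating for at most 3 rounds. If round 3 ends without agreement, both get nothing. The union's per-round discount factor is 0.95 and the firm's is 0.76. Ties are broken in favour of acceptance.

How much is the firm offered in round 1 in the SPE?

Work backward from the last round.
Round 3 (the union proposes): the firm will accept anything ≥ 0, so the union offers 0 and keeps 600.
Round 2 (the firm proposes): the union can get 600 next round, worth 0.95 × 600 = 570 now, so the firm offers 570, keeping 30.
Round 1 (the union proposes): the firm can get 30 next round, worth 0.76 × 30 = 22.8 now; the union offers that and keeps 577.2.

22.8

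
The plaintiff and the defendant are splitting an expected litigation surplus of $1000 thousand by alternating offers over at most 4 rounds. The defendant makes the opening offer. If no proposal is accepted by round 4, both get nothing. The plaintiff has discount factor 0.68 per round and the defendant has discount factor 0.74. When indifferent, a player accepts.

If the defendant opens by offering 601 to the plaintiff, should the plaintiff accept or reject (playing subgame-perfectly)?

Accept

Round 4 (the plaintiff proposes): the defendant will accept anything ≥ 0, so the plaintiff offers 0 and keeps 1000.
Round 3 (the defendant proposes): the plaintiff can get 1000 next round, worth 0.68 × 1000 = 680 now, so the defendant offers 680, keeping 320.
Round 2 (the plaintiff proposes): the defendant can get 320 next round, worth 0.74 × 320 = 236.8 now; the plaintiff offers that and keeps 763.2.
So by rejecting in round 1, the plaintiff gets 763.2 next round, worth 0.68 × 763.2 = 518.976 now.
Offer 601 ≥ 518.976, so the plaintiff accepts.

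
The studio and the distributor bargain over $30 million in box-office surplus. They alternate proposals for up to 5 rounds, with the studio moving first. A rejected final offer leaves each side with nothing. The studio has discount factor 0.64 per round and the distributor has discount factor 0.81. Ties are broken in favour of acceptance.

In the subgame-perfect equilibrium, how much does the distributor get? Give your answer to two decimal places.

By backward induction:
Round 5 (the studio proposes): rejection yields 0 for the distributor; the studio offers 0 and keeps 30.
Round 4 (the distributor proposes): the studio can get 30 next round, worth 0.64 × 30 = 19.2 now; the distributor offers that and keeps 10.8.
Round 3 (the studio proposes): the distributor can get 10.8 next round, worth 0.81 × 10.8 = 8.748 now. The studio offers 8.748 and keeps 30 − 8.748 = 21.252.
Round 2 (the distributor proposes): the studio can get 21.252 next round, worth 0.64 × 21.252 = 13.60128 now; the distributor offers that and keeps 16.39872.
Round 1 (the studio proposes): the distributor can get 16.39872 next round, worth 0.81 × 16.39872 = 13.2829632 now; the studio offers that and keeps 16.7170368.

13.28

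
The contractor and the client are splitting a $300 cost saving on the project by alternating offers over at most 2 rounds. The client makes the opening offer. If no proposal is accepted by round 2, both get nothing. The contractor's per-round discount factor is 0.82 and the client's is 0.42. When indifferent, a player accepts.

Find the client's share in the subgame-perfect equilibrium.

Round 2 (the contractor proposes): the client will accept anything ≥ 0, so the contractor offers 0 and keeps 300.
Round 1 (the client proposes): the contractor can get 300 next round, worth 0.82 × 300 = 246 now; the client offers that and keeps 54.

54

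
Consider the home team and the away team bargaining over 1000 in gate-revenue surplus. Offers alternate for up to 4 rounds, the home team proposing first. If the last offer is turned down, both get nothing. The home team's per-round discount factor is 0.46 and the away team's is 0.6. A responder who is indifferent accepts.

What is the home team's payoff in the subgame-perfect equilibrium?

Round 4 (the away team proposes): rejection yields 0 for the home team; the away team offers 0 and keeps 1000.
Round 3 (the home team proposes): the away team can get 1000 next round, worth 0.6 × 1000 = 600 now. The home team offers 600 and keeps 1000 − 600 = 400.
Round 2 (the away team proposes): the home team can get 400 next round, worth 0.46 × 400 = 184 now; the away team offers that and keeps 816.
Round 1 (the home team proposes): the away team can get 816 next round, worth 0.6 × 816 = 489.6 now. The home team offers 489.6 and keeps 1000 − 489.6 = 510.4.

510.4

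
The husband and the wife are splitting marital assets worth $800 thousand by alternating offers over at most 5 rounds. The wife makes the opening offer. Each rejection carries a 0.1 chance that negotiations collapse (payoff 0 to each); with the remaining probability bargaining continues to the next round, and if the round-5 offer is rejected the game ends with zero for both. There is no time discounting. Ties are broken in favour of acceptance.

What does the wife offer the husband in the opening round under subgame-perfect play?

130.32

By backward induction:
Round 5 (the wife proposes): rejection yields 0 for the husband; the wife offers 0 and keeps 800.
Round 4 (the husband proposes): rejecting gives the wife an expected 0.9 × 800 = 720. The husband offers 720 and keeps 800 − 720 = 80.
Round 3 (the wife proposes): rejecting gives the husband an expected 0.9 × 80 = 72. The wife offers 72 and keeps 800 − 72 = 728.
Round 2 (the husband proposes): rejecting gives the wife an expected 0.9 × 728 = 655.2. The husband offers 655.2 and keeps 800 − 655.2 = 144.8.
Round 1 (the wife proposes): rejecting gives the husband an expected 0.9 × 144.8 = 130.32; the wife offers that and keeps 669.68.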